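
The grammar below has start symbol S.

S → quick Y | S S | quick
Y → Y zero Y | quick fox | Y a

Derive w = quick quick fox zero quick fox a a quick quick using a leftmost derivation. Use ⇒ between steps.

S ⇒ S S   [S → S S]
S S ⇒ S S S   [S → S S]
S S S ⇒ quick Y S S   [S → quick Y]
quick Y S S ⇒ quick Y a S S   [Y → Y a]
quick Y a S S ⇒ quick Y a a S S   [Y → Y a]
quick Y a a S S ⇒ quick Y zero Y a a S S   [Y → Y zero Y]
quick Y zero Y a a S S ⇒ quick quick fox zero Y a a S S   [Y → quick fox]
quick quick fox zero Y a a S S ⇒ quick quick fox zero quick fox a a S S   [Y → quick fox]
quick quick fox zero quick fox a a S S ⇒ quick quick fox zero quick fox a a quick S   [S → quick]
quick quick fox zero quick fox a a quick S ⇒ quick quick fox zero quick fox a a quick quick   [S → quick]

S ⇒ S S ⇒ S S S ⇒ quick Y S S ⇒ quick Y a S S ⇒ quick Y a a S S ⇒ quick Y zero Y a a S S ⇒ quick quick fox zero Y a a S S ⇒ quick quick fox zero quick fox a a S S ⇒ quick quick fox zero quick fox a a quick S ⇒ quick quick fox zero quick fox a a quick quick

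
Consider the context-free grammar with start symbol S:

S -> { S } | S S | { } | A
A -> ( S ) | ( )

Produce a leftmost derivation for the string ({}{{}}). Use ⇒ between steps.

S ⇒ A   [S -> A]
A ⇒ (S)   [A -> ( S )]
(S) ⇒ (SS)   [S -> S S]
(SS) ⇒ ({}S)   [S -> { }]
({}S) ⇒ ({}{S})   [S -> { S }]
({}{S}) ⇒ ({}{{}})   [S -> { }]

S⇒A⇒(S)⇒(SS)⇒({}S)⇒({}{S})⇒({}{{}})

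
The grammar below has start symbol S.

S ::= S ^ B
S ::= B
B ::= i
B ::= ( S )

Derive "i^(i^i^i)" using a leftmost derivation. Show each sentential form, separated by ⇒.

S ⇒ S^B   [S ::= S ^ B]
S^B ⇒ B^B   [S ::= B]
B^B ⇒ i^B   [B ::= i]
i^B ⇒ i^(S)   [B ::= ( S )]
i^(S) ⇒ i^(S^B)   [S ::= S ^ B]
i^(S^B) ⇒ i^(S^B^B)   [S ::= S ^ B]
i^(S^B^B) ⇒ i^(B^B^B)   [S ::= B]
i^(B^B^B) ⇒ i^(i^B^B)   [B ::= i]
i^(i^B^B) ⇒ i^(i^i^B)   [B ::= i]
i^(i^i^B) ⇒ i^(i^i^i)   [B ::= i]

S⇒S^B⇒B^B⇒i^B⇒i^(S)⇒i^(S^B)⇒i^(S^B^B)⇒i^(B^B^B)⇒i^(i^B^B)⇒i^(i^i^B)⇒i^(i^i^i)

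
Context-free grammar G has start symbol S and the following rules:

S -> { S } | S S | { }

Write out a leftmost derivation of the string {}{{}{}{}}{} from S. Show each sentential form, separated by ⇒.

S ⇒ SS   [S -> S S]
SS ⇒ {}S   [S -> { }]
{}S ⇒ {}SS   [S -> S S]
{}SS ⇒ {}{S}S   [S -> { S }]
{}{S}S ⇒ {}{SS}S   [S -> S S]
{}{SS}S ⇒ {}{{}S}S   [S -> { }]
{}{{}S}S ⇒ {}{{}SS}S   [S -> S S]
{}{{}SS}S ⇒ {}{{}{}S}S   [S -> { }]
{}{{}{}S}S ⇒ {}{{}{}{}}S   [S -> { }]
{}{{}{}{}}S ⇒ {}{{}{}{}}{}   [S -> { }]

S ⇒ SS ⇒ {}S ⇒ {}SS ⇒ {}{S}S ⇒ {}{SS}S ⇒ {}{{}S}S ⇒ {}{{}SS}S ⇒ {}{{}{}S}S ⇒ {}{{}{}{}}S ⇒ {}{{}{}{}}{}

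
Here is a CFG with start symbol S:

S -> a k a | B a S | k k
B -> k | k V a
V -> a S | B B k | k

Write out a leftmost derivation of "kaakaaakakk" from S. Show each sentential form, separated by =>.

S=>BaS=>kVaaS=>kaSaaS=>kaakaaaS=>kaakaaaBaS=>kaakaaakaS=>kaakaaakakk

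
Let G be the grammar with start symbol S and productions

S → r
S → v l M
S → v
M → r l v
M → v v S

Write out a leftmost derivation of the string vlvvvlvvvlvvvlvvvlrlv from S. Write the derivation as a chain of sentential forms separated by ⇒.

S ⇒ vlM ⇒ vlvvS ⇒ vlvvvlM ⇒ vlvvvlvvS ⇒ vlvvvlvvvlM ⇒ vlvvvlvvvlvvS ⇒ vlvvvlvvvlvvvlM ⇒ vlvvvlvvvlvvvlvvS ⇒ vlvvvlvvvlvvvlvvvlM ⇒ vlvvvlvvvlvvvlvvvlrlv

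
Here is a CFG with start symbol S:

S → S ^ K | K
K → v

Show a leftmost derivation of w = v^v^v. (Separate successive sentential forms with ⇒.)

S ⇒ S^K ⇒ S^K^K ⇒ K^K^K ⇒ v^K^K ⇒ v^v^K ⇒ v^v^v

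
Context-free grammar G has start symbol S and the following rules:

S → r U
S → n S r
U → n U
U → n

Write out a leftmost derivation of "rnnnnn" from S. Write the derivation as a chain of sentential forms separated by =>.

S=>rU=>rnU=>rnnU=>rnnnU=>rnnnnU=>rnnnnn

S => rU   [S → r U]
rU => rnU   [U → n U]
rnU => rnnU   [U → n U]
rnnU => rnnnU   [U → n U]
rnnnU => rnnnnU   [U → n U]
rnnnnU => rnnnnn   [U → n]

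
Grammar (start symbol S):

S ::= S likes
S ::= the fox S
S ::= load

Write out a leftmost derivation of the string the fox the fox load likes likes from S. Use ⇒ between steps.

S ⇒ S likes ⇒ the fox S likes ⇒ the fox S likes likes ⇒ the fox the fox S likes likes ⇒ the fox the fox load likes likes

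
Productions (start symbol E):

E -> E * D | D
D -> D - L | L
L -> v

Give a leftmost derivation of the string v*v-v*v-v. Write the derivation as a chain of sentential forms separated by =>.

E => E*D   [E -> E * D]
E*D => E*D*D   [E -> E * D]
E*D*D => D*D*D   [E -> D]
D*D*D => L*D*D   [D -> L]
L*D*D => v*D*D   [L -> v]
v*D*D => v*D-L*D   [D -> D - L]
v*D-L*D => v*L-L*D   [D -> L]
v*L-L*D => v*v-L*D   [L -> v]
v*v-L*D => v*v-v*D   [L -> v]
v*v-v*D => v*v-v*D-L   [D -> D - L]
v*v-v*D-L => v*v-v*L-L   [D -> L]
v*v-v*L-L => v*v-v*v-L   [L -> v]
v*v-v*v-L => v*v-v*v-v   [L -> v]

E => E*D => E*D*D => D*D*D => L*D*D => v*D*D => v*D-L*D => v*L-L*D => v*v-L*D => v*v-v*D => v*v-v*D-L => v*v-v*L-L => v*v-v*v-L => v*v-v*v-v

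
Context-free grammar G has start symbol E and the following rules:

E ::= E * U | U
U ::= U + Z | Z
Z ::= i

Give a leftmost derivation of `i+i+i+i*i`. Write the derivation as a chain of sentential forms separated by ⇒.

E ⇒ E*U ⇒ U*U ⇒ U+Z*U ⇒ U+Z+Z*U ⇒ U+Z+Z+Z*U ⇒ Z+Z+Z+Z*U ⇒ i+Z+Z+Z*U ⇒ i+i+Z+Z*U ⇒ i+i+i+Z*U ⇒ i+i+i+i*U ⇒ i+i+i+i*Z ⇒ i+i+i+i*i

E ⇒ E*U   [E ::= E * U]
E*U ⇒ U*U   [E ::= U]
U*U ⇒ U+Z*U   [U ::= U + Z]
U+Z*U ⇒ U+Z+Z*U   [U ::= U + Z]
U+Z+Z*U ⇒ U+Z+Z+Z*U   [U ::= U + Z]
U+Z+Z+Z*U ⇒ Z+Z+Z+Z*U   [U ::= Z]
Z+Z+Z+Z*U ⇒ i+Z+Z+Z*U   [Z ::= i]
i+Z+Z+Z*U ⇒ i+i+Z+Z*U   [Z ::= i]
i+i+Z+Z*U ⇒ i+i+i+Z*U   [Z ::= i]
i+i+i+Z*U ⇒ i+i+i+i*U   [Z ::= i]
i+i+i+i*U ⇒ i+i+i+i*Z   [U ::= Z]
i+i+i+i*Z ⇒ i+i+i+i*i   [Z ::= i]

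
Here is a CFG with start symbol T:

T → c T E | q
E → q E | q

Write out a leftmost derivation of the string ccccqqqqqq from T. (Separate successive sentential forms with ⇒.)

T ⇒ cTE   [T → c T E]
cTE ⇒ ccTEE   [T → c T E]
ccTEE ⇒ cccTEEE   [T → c T E]
cccTEEE ⇒ ccccTEEEE   [T → c T E]
ccccTEEEE ⇒ ccccqEEEE   [T → q]
ccccqEEEE ⇒ ccccqqEEE   [E → q]
ccccqqEEE ⇒ ccccqqqEE   [E → q]
ccccqqqEE ⇒ ccccqqqqEE   [E → q E]
ccccqqqqEE ⇒ ccccqqqqqE   [E → q]
ccccqqqqqE ⇒ ccccqqqqqq   [E → q]

T⇒cTE⇒ccTEE⇒cccTEEE⇒ccccTEEEE⇒ccccqEEEE⇒ccccqqEEE⇒ccccqqqEE⇒ccccqqqqEE⇒ccccqqqqqE⇒ccccqqqqqq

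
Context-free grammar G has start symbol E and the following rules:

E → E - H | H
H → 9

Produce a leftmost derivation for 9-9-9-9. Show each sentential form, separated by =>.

E => E-H => E-H-H => E-H-H-H => H-H-H-H => 9-H-H-H => 9-9-H-H => 9-9-9-H => 9-9-9-9

E => E-H   [E → E - H]
E-H => E-H-H   [E → E - H]
E-H-H => E-H-H-H   [E → E - H]
E-H-H-H => H-H-H-H   [E → H]
H-H-H-H => 9-H-H-H   [H → 9]
9-H-H-H => 9-9-H-H   [H → 9]
9-9-H-H => 9-9-9-H   [H → 9]
9-9-9-H => 9-9-9-9   [H → 9]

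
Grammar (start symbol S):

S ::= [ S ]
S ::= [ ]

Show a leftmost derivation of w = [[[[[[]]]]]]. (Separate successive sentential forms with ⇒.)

S ⇒ [S] ⇒ [[S]] ⇒ [[[S]]] ⇒ [[[[S]]]] ⇒ [[[[[S]]]]] ⇒ [[[[[[]]]]]]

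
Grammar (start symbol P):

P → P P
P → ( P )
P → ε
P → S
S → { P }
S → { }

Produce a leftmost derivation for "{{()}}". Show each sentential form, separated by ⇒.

P ⇒ PP   [P → P P]
PP ⇒ SP   [P → S]
SP ⇒ {P}P   [S → { P }]
{P}P ⇒ {S}P   [P → S]
{S}P ⇒ {{P}}P   [S → { P }]
{{P}}P ⇒ {{PP}}P   [P → P P]
{{PP}}P ⇒ {{(P)P}}P   [P → ( P )]
{{(P)P}}P ⇒ {{()P}}P   [P → ε]
{{()P}}P ⇒ {{()}}P   [P → ε]
{{()}}P ⇒ {{()}}   [P → ε]

P ⇒ PP ⇒ SP ⇒ {P}P ⇒ {S}P ⇒ {{P}}P ⇒ {{PP}}P ⇒ {{(P)P}}P ⇒ {{()P}}P ⇒ {{()}}P ⇒ {{()}}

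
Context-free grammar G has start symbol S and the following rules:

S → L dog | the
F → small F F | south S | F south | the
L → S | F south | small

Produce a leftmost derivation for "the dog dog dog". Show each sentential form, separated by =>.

S => L dog => S dog => L dog dog => S dog dog => L dog dog dog => S dog dog dog => the dog dog dog

S => L dog   [S → L dog]
L dog => S dog   [L → S]
S dog => L dog dog   [S → L dog]
L dog dog => S dog dog   [L → S]
S dog dog => L dog dog dog   [S → L dog]
L dog dog dog => S dog dog dog   [L → S]
S dog dog dog => the dog dog dog   [S → the]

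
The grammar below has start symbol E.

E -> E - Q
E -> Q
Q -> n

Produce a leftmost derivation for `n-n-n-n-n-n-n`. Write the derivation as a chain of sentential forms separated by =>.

E => E-Q   [E -> E - Q]
E-Q => E-Q-Q   [E -> E - Q]
E-Q-Q => E-Q-Q-Q   [E -> E - Q]
E-Q-Q-Q => E-Q-Q-Q-Q   [E -> E - Q]
E-Q-Q-Q-Q => E-Q-Q-Q-Q-Q   [E -> E - Q]
E-Q-Q-Q-Q-Q => E-Q-Q-Q-Q-Q-Q   [E -> E - Q]
E-Q-Q-Q-Q-Q-Q => Q-Q-Q-Q-Q-Q-Q   [E -> Q]
Q-Q-Q-Q-Q-Q-Q => n-Q-Q-Q-Q-Q-Q   [Q -> n]
n-Q-Q-Q-Q-Q-Q => n-n-Q-Q-Q-Q-Q   [Q -> n]
n-n-Q-Q-Q-Q-Q => n-n-n-Q-Q-Q-Q   [Q -> n]
n-n-n-Q-Q-Q-Q => n-n-n-n-Q-Q-Q   [Q -> n]
n-n-n-n-Q-Q-Q => n-n-n-n-n-Q-Q   [Q -> n]
n-n-n-n-n-Q-Q => n-n-n-n-n-n-Q   [Q -> n]
n-n-n-n-n-n-Q => n-n-n-n-n-n-n   [Q -> n]

E => E-Q => E-Q-Q => E-Q-Q-Q => E-Q-Q-Q-Q => E-Q-Q-Q-Q-Q => E-Q-Q-Q-Q-Q-Q => Q-Q-Q-Q-Q-Q-Q => n-Q-Q-Q-Q-Q-Q => n-n-Q-Q-Q-Q-Q => n-n-n-Q-Q-Q-Q => n-n-n-n-Q-Q-Q => n-n-n-n-n-Q-Q => n-n-n-n-n-n-Q => n-n-n-n-n-n-n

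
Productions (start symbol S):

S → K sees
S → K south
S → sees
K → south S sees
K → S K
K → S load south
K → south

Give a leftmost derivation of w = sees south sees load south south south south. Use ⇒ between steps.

S ⇒ K south ⇒ S K south ⇒ K south K south ⇒ S load south south K south ⇒ K sees load south south K south ⇒ S K sees load south south K south ⇒ sees K sees load south south K south ⇒ sees south sees load south south K south ⇒ sees south sees load south south south south

S ⇒ K south   [S → K south]
K south ⇒ S K south   [K → S K]
S K south ⇒ K south K south   [S → K south]
K south K south ⇒ S load south south K south   [K → S load south]
S load south south K south ⇒ K sees load south south K south   [S → K sees]
K sees load south south K south ⇒ S K sees load south south K south   [K → S K]
S K sees load south south K south ⇒ sees K sees load south south K south   [S → sees]
sees K sees load south south K south ⇒ sees south sees load south south K south   [K → south]
sees south sees load south south K south ⇒ sees south sees load south south south south   [K → south]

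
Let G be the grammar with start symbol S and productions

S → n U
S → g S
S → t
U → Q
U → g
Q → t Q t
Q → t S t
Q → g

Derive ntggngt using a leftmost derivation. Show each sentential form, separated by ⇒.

S ⇒ nU ⇒ nQ ⇒ ntSt ⇒ ntgSt ⇒ ntggSt ⇒ ntggnUt ⇒ ntggngt

S ⇒ nU   [S → n U]
nU ⇒ nQ   [U → Q]
nQ ⇒ ntSt   [Q → t S t]
ntSt ⇒ ntgSt   [S → g S]
ntgSt ⇒ ntggSt   [S → g S]
ntggSt ⇒ ntggnUt   [S → n U]
ntggnUt ⇒ ntggngt   [U → g]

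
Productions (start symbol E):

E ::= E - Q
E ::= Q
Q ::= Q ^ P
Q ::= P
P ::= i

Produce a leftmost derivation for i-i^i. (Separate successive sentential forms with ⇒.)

E ⇒ E-Q ⇒ Q-Q ⇒ P-Q ⇒ i-Q ⇒ i-Q^P ⇒ i-P^P ⇒ i-i^P ⇒ i-i^i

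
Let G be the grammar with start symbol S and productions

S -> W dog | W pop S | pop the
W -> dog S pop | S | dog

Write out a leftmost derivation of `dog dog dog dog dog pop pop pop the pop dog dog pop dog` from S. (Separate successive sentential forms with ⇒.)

S ⇒ W dog   [S -> W dog]
W dog ⇒ dog S pop dog   [W -> dog S pop]
dog S pop dog ⇒ dog W dog pop dog   [S -> W dog]
dog W dog pop dog ⇒ dog S dog pop dog   [W -> S]
dog S dog pop dog ⇒ dog W dog dog pop dog   [S -> W dog]
dog W dog dog pop dog ⇒ dog dog S pop dog dog pop dog   [W -> dog S pop]
dog dog S pop dog dog pop dog ⇒ dog dog W pop S pop dog dog pop dog   [S -> W pop S]
dog dog W pop S pop dog dog pop dog ⇒ dog dog dog S pop pop S pop dog dog pop dog   [W -> dog S pop]
dog dog dog S pop pop S pop dog dog pop dog ⇒ dog dog dog W dog pop pop S pop dog dog pop dog   [S -> W dog]
dog dog dog W dog pop pop S pop dog dog pop dog ⇒ dog dog dog dog dog pop pop S pop dog dog pop dog   [W -> dog]
dog dog dog dog dog pop pop S pop dog dog pop dog ⇒ dog dog dog dog dog pop pop pop the pop dog dog pop dog   [S -> pop the]

S ⇒ W dog ⇒ dog S pop dog ⇒ dog W dog pop dog ⇒ dog S dog pop dog ⇒ dog W dog dog pop dog ⇒ dog dog S pop dog dog pop dog ⇒ dog dog W pop S pop dog dog pop dog ⇒ dog dog dog S pop pop S pop dog dog pop dog ⇒ dog dog dog W dog pop pop S pop dog dog pop dog ⇒ dog dog dog dog dog pop pop S pop dog dog pop dog ⇒ dog dog dog dog dog pop pop pop the pop dog dog pop dog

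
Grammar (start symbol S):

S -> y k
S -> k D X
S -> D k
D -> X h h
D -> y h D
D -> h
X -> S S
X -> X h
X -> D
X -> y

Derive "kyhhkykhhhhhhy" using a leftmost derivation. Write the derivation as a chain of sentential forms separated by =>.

S=>kDX=>kXhhX=>kXhhhX=>kXhhhhX=>kDhhhhX=>kXhhhhhhX=>kSShhhhhhX=>kDkShhhhhhX=>kyhDkShhhhhhX=>kyhhkShhhhhhX=>kyhhkykhhhhhhX=>kyhhkykhhhhhhy

S => kDX   [S -> k D X]
kDX => kXhhX   [D -> X h h]
kXhhX => kXhhhX   [X -> X h]
kXhhhX => kXhhhhX   [X -> X h]
kXhhhhX => kDhhhhX   [X -> D]
kDhhhhX => kXhhhhhhX   [D -> X h h]
kXhhhhhhX => kSShhhhhhX   [X -> S S]
kSShhhhhhX => kDkShhhhhhX   [S -> D k]
kDkShhhhhhX => kyhDkShhhhhhX   [D -> y h D]
kyhDkShhhhhhX => kyhhkShhhhhhX   [D -> h]
kyhhkShhhhhhX => kyhhkykhhhhhhX   [S -> y k]
kyhhkykhhhhhhX => kyhhkykhhhhhhy   [X -> y]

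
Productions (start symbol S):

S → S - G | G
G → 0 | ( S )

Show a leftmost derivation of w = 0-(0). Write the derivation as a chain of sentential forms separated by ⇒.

S⇒S-G⇒G-G⇒0-G⇒0-(S)⇒0-(G)⇒0-(0)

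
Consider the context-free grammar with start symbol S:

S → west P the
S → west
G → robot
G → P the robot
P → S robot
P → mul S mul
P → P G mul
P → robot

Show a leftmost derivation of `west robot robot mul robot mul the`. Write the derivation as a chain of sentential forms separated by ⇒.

S ⇒ west P the ⇒ west P G mul the ⇒ west P G mul G mul the ⇒ west robot G mul G mul the ⇒ west robot robot mul G mul the ⇒ west robot robot mul robot mul the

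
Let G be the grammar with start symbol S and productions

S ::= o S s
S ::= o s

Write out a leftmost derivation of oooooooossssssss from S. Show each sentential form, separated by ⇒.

S ⇒ oSs ⇒ ooSss ⇒ oooSsss ⇒ ooooSssss ⇒ oooooSsssss ⇒ ooooooSssssss ⇒ oooooooSsssssss ⇒ oooooooossssssss

S ⇒ oSs   [S ::= o S s]
oSs ⇒ ooSss   [S ::= o S s]
ooSss ⇒ oooSsss   [S ::= o S s]
oooSsss ⇒ ooooSssss   [S ::= o S s]
ooooSssss ⇒ oooooSsssss   [S ::= o S s]
oooooSsssss ⇒ ooooooSssssss   [S ::= o S s]
ooooooSssssss ⇒ oooooooSsssssss   [S ::= o S s]
oooooooSsssssss ⇒ oooooooossssssss   [S ::= o s]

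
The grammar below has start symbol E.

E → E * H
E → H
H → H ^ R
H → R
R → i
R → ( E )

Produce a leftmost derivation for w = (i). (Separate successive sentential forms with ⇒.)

E ⇒ H   [E → H]
H ⇒ R   [H → R]
R ⇒ (E)   [R → ( E )]
(E) ⇒ (H)   [E → H]
(H) ⇒ (R)   [H → R]
(R) ⇒ (i)   [R → i]

E ⇒ H ⇒ R ⇒ (E) ⇒ (H) ⇒ (R) ⇒ (i)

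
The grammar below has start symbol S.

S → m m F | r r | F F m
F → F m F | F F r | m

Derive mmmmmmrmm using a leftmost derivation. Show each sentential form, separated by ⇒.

S ⇒ FFm ⇒ FFrFm ⇒ FmFFrFm ⇒ mmFFrFm ⇒ mmFmFFrFm ⇒ mmmmFFrFm ⇒ mmmmmFrFm ⇒ mmmmmmrFm ⇒ mmmmmmrmm

S ⇒ FFm   [S → F F m]
FFm ⇒ FFrFm   [F → F F r]
FFrFm ⇒ FmFFrFm   [F → F m F]
FmFFrFm ⇒ mmFFrFm   [F → m]
mmFFrFm ⇒ mmFmFFrFm   [F → F m F]
mmFmFFrFm ⇒ mmmmFFrFm   [F → m]
mmmmFFrFm ⇒ mmmmmFrFm   [F → m]
mmmmmFrFm ⇒ mmmmmmrFm   [F → m]
mmmmmmrFm ⇒ mmmmmmrmm   [F → m]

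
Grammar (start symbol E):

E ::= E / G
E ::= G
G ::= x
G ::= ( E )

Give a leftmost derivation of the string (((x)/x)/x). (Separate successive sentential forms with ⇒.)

E ⇒ G   [E ::= G]
G ⇒ (E)   [G ::= ( E )]
(E) ⇒ (E/G)   [E ::= E / G]
(E/G) ⇒ (G/G)   [E ::= G]
(G/G) ⇒ ((E)/G)   [G ::= ( E )]
((E)/G) ⇒ ((E/G)/G)   [E ::= E / G]
((E/G)/G) ⇒ ((G/G)/G)   [E ::= G]
((G/G)/G) ⇒ (((E)/G)/G)   [G ::= ( E )]
(((E)/G)/G) ⇒ (((G)/G)/G)   [E ::= G]
(((G)/G)/G) ⇒ (((x)/G)/G)   [G ::= x]
(((x)/G)/G) ⇒ (((x)/x)/G)   [G ::= x]
(((x)/x)/G) ⇒ (((x)/x)/x)   [G ::= x]

E⇒G⇒(E)⇒(E/G)⇒(G/G)⇒((E)/G)⇒((E/G)/G)⇒((G/G)/G)⇒(((E)/G)/G)⇒(((G)/G)/G)⇒(((x)/G)/G)⇒(((x)/x)/G)⇒(((x)/x)/x)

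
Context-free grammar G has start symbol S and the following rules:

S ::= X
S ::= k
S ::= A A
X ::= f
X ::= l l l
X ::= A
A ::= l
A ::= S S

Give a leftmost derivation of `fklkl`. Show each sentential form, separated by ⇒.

S⇒AA⇒SSA⇒AASA⇒SSASA⇒XSASA⇒fSASA⇒fkASA⇒fklSA⇒fklkA⇒fklkl

S ⇒ AA   [S ::= A A]
AA ⇒ SSA   [A ::= S S]
SSA ⇒ AASA   [S ::= A A]
AASA ⇒ SSASA   [A ::= S S]
SSASA ⇒ XSASA   [S ::= X]
XSASA ⇒ fSASA   [X ::= f]
fSASA ⇒ fkASA   [S ::= k]
fkASA ⇒ fklSA   [A ::= l]
fklSA ⇒ fklkA   [S ::= k]
fklkA ⇒ fklkl   [A ::= l]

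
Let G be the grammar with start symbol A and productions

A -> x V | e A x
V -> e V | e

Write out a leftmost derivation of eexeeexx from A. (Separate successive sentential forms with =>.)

A => eAx   [A -> e A x]
eAx => eeAxx   [A -> e A x]
eeAxx => eexVxx   [A -> x V]
eexVxx => eexeVxx   [V -> e V]
eexeVxx => eexeeVxx   [V -> e V]
eexeeVxx => eexeeexx   [V -> e]

A => eAx => eeAxx => eexVxx => eexeVxx => eexeeVxx => eexeeexx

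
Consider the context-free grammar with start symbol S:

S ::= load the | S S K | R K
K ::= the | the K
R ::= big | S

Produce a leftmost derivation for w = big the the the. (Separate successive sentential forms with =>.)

S => R K => big K => big the K => big the the K => big the the the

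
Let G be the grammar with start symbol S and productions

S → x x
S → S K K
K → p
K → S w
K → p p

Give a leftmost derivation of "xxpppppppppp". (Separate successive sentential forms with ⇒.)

S⇒SKK⇒SKKKK⇒SKKKKKK⇒xxKKKKKK⇒xxppKKKKK⇒xxpppKKKK⇒xxpppppKKK⇒xxppppppKK⇒xxppppppppK⇒xxpppppppppp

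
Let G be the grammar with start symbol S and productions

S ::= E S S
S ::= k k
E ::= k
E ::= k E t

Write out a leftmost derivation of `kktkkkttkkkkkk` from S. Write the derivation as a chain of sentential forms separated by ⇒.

S⇒ESS⇒kEtSS⇒kktSS⇒kktESSS⇒kktkEtSSS⇒kktkkEttSSS⇒kktkkkttSSS⇒kktkkkttkkSS⇒kktkkkttkkkkS⇒kktkkkttkkkkkk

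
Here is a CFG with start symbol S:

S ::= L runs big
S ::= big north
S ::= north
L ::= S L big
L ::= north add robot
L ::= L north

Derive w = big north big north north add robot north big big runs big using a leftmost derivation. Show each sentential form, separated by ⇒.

S ⇒ L runs big ⇒ S L big runs big ⇒ big north L big runs big ⇒ big north S L big big runs big ⇒ big north big north L big big runs big ⇒ big north big north L north big big runs big ⇒ big north big north north add robot north big big runs big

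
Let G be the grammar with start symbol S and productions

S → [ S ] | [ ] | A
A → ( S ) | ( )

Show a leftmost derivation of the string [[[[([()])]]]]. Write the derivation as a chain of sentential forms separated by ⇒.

S⇒[S]⇒[[S]]⇒[[[S]]]⇒[[[[S]]]]⇒[[[[A]]]]⇒[[[[(S)]]]]⇒[[[[([S])]]]]⇒[[[[([A])]]]]⇒[[[[([()])]]]]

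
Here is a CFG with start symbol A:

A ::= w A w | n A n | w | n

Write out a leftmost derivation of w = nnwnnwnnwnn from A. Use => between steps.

A=>nAn=>nnAnn=>nnwAwnn=>nnwnAnwnn=>nnwnnAnnwnn=>nnwnnwnnwnn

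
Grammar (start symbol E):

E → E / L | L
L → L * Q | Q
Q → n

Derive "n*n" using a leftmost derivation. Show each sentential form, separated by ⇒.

E ⇒ L ⇒ L*Q ⇒ Q*Q ⇒ n*Q ⇒ n*n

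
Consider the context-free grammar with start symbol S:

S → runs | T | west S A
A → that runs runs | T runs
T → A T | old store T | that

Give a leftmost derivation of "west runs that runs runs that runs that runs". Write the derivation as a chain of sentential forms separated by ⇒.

S ⇒ west S A ⇒ west runs A ⇒ west runs T runs ⇒ west runs A T runs ⇒ west runs T runs T runs ⇒ west runs A T runs T runs ⇒ west runs that runs runs T runs T runs ⇒ west runs that runs runs that runs T runs ⇒ west runs that runs runs that runs that runs

S ⇒ west S A   [S → west S A]
west S A ⇒ west runs A   [S → runs]
west runs A ⇒ west runs T runs   [A → T runs]
west runs T runs ⇒ west runs A T runs   [T → A T]
west runs A T runs ⇒ west runs T runs T runs   [A → T runs]
west runs T runs T runs ⇒ west runs A T runs T runs   [T → A T]
west runs A T runs T runs ⇒ west runs that runs runs T runs T runs   [A → that runs runs]
west runs that runs runs T runs T runs ⇒ west runs that runs runs that runs T runs   [T → that]
west runs that runs runs that runs T runs ⇒ west runs that runs runs that runs that runs   [T → that]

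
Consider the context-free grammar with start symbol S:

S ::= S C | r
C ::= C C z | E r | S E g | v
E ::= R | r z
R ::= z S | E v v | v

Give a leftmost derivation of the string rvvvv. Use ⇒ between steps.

S ⇒ SC   [S ::= S C]
SC ⇒ SCC   [S ::= S C]
SCC ⇒ SCCC   [S ::= S C]
SCCC ⇒ SCCCC   [S ::= S C]
SCCCC ⇒ rCCCC   [S ::= r]
rCCCC ⇒ rvCCC   [C ::= v]
rvCCC ⇒ rvvCC   [C ::= v]
rvvCC ⇒ rvvvC   [C ::= v]
rvvvC ⇒ rvvvv   [C ::= v]

S ⇒ SC ⇒ SCC ⇒ SCCC ⇒ SCCCC ⇒ rCCCC ⇒ rvCCC ⇒ rvvCC ⇒ rvvvC ⇒ rvvvv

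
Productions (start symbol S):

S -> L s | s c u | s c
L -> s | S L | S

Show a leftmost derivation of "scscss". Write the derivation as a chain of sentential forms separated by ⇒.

S ⇒ Ls   [S -> L s]
Ls ⇒ Ss   [L -> S]
Ss ⇒ Lss   [S -> L s]
Lss ⇒ SLss   [L -> S L]
SLss ⇒ scLss   [S -> s c]
scLss ⇒ scSss   [L -> S]
scSss ⇒ scscss   [S -> s c]

S ⇒ Ls ⇒ Ss ⇒ Lss ⇒ SLss ⇒ scLss ⇒ scSss ⇒ scscss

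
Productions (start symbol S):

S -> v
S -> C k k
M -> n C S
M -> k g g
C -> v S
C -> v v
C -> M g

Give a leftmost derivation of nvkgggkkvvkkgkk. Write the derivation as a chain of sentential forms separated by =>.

S => Ckk   [S -> C k k]
Ckk => Mgkk   [C -> M g]
Mgkk => nCSgkk   [M -> n C S]
nCSgkk => nvSSgkk   [C -> v S]
nvSSgkk => nvCkkSgkk   [S -> C k k]
nvCkkSgkk => nvMgkkSgkk   [C -> M g]
nvMgkkSgkk => nvkgggkkSgkk   [M -> k g g]
nvkgggkkSgkk => nvkgggkkCkkgkk   [S -> C k k]
nvkgggkkCkkgkk => nvkgggkkvSkkgkk   [C -> v S]
nvkgggkkvSkkgkk => nvkgggkkvvkkgkk   [S -> v]

S => Ckk => Mgkk => nCSgkk => nvSSgkk => nvCkkSgkk => nvMgkkSgkk => nvkgggkkSgkk => nvkgggkkCkkgkk => nvkgggkkvSkkgkk => nvkgggkkvvkkgkk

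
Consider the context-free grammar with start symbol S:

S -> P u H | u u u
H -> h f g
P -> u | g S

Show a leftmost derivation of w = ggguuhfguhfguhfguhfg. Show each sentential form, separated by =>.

S => PuH => gSuH => gPuHuH => ggSuHuH => ggPuHuHuH => gggSuHuHuH => gggPuHuHuHuH => ggguuHuHuHuH => ggguuhfguHuHuH => ggguuhfguhfguHuH => ggguuhfguhfguhfguH => ggguuhfguhfguhfguhfg

S => PuH   [S -> P u H]
PuH => gSuH   [P -> g S]
gSuH => gPuHuH   [S -> P u H]
gPuHuH => ggSuHuH   [P -> g S]
ggSuHuH => ggPuHuHuH   [S -> P u H]
ggPuHuHuH => gggSuHuHuH   [P -> g S]
gggSuHuHuH => gggPuHuHuHuH   [S -> P u H]
gggPuHuHuHuH => ggguuHuHuHuH   [P -> u]
ggguuHuHuHuH => ggguuhfguHuHuH   [H -> h f g]
ggguuhfguHuHuH => ggguuhfguhfguHuH   [H -> h f g]
ggguuhfguhfguHuH => ggguuhfguhfguhfguH   [H -> h f g]
ggguuhfguhfguhfguH => ggguuhfguhfguhfguhfg   [H -> h f g]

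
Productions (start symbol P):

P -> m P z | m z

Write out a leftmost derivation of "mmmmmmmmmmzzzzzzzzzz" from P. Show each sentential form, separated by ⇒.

P ⇒ mPz   [P -> m P z]
mPz ⇒ mmPzz   [P -> m P z]
mmPzz ⇒ mmmPzzz   [P -> m P z]
mmmPzzz ⇒ mmmmPzzzz   [P -> m P z]
mmmmPzzzz ⇒ mmmmmPzzzzz   [P -> m P z]
mmmmmPzzzzz ⇒ mmmmmmPzzzzzz   [P -> m P z]
mmmmmmPzzzzzz ⇒ mmmmmmmPzzzzzzz   [P -> m P z]
mmmmmmmPzzzzzzz ⇒ mmmmmmmmPzzzzzzzz   [P -> m P z]
mmmmmmmmPzzzzzzzz ⇒ mmmmmmmmmPzzzzzzzzz   [P -> m P z]
mmmmmmmmmPzzzzzzzzz ⇒ mmmmmmmmmmzzzzzzzzzz   [P -> m z]

P⇒mPz⇒mmPzz⇒mmmPzzz⇒mmmmPzzzz⇒mmmmmPzzzzz⇒mmmmmmPzzzzzz⇒mmmmmmmPzzzzzzz⇒mmmmmmmmPzzzzzzzz⇒mmmmmmmmmPzzzzzzzzz⇒mmmmmmmmmmzzzzzzzzzz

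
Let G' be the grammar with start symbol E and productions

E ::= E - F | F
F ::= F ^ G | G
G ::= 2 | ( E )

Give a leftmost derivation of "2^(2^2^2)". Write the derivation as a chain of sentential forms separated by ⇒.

E⇒F⇒F^G⇒G^G⇒2^G⇒2^(E)⇒2^(F)⇒2^(F^G)⇒2^(F^G^G)⇒2^(G^G^G)⇒2^(2^G^G)⇒2^(2^2^G)⇒2^(2^2^2)

E ⇒ F   [E ::= F]
F ⇒ F^G   [F ::= F ^ G]
F^G ⇒ G^G   [F ::= G]
G^G ⇒ 2^G   [G ::= 2]
2^G ⇒ 2^(E)   [G ::= ( E )]
2^(E) ⇒ 2^(F)   [E ::= F]
2^(F) ⇒ 2^(F^G)   [F ::= F ^ G]
2^(F^G) ⇒ 2^(F^G^G)   [F ::= F ^ G]
2^(F^G^G) ⇒ 2^(G^G^G)   [F ::= G]
2^(G^G^G) ⇒ 2^(2^G^G)   [G ::= 2]
2^(2^G^G) ⇒ 2^(2^2^G)   [G ::= 2]
2^(2^2^G) ⇒ 2^(2^2^2)   [G ::= 2]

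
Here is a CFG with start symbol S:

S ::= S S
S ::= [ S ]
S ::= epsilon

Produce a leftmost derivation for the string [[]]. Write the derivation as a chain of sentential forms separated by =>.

S=>[S]=>[[S]]=>[[]]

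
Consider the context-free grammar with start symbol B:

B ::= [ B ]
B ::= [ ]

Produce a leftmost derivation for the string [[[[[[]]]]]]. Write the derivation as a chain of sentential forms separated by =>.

B=>[B]=>[[B]]=>[[[B]]]=>[[[[B]]]]=>[[[[[B]]]]]=>[[[[[[]]]]]]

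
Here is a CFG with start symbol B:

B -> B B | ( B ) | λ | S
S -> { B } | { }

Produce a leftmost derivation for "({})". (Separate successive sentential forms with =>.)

B=>(B)=>(S)=>({})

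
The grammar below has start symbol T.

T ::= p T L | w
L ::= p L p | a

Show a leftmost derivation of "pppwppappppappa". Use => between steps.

T => pTL => ppTLL => pppTLLL => pppwLLL => pppwpLpLL => pppwppLppLL => pppwppappLL => pppwppapppLpL => pppwppappppLppL => pppwppappppappL => pppwppappppappa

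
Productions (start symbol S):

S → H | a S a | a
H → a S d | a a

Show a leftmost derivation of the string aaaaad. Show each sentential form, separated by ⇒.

S ⇒ H ⇒ aSd ⇒ aaSad ⇒ aaHad ⇒ aaaaad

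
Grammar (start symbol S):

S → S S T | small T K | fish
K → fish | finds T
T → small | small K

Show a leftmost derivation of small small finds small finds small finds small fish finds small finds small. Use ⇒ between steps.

S ⇒ small T K   [S → small T K]
small T K ⇒ small small K K   [T → small K]
small small K K ⇒ small small finds T K   [K → finds T]
small small finds T K ⇒ small small finds small K K   [T → small K]
small small finds small K K ⇒ small small finds small finds T K   [K → finds T]
small small finds small finds T K ⇒ small small finds small finds small K K   [T → small K]
small small finds small finds small K K ⇒ small small finds small finds small finds T K   [K → finds T]
small small finds small finds small finds T K ⇒ small small finds small finds small finds small K K   [T → small K]
small small finds small finds small finds small K K ⇒ small small finds small finds small finds small fish K   [K → fish]
small small finds small finds small finds small fish K ⇒ small small finds small finds small finds small fish finds T   [K → finds T]
small small finds small finds small finds small fish finds T ⇒ small small finds small finds small finds small fish finds small K   [T → small K]
small small finds small finds small finds small fish finds small K ⇒ small small finds small finds small finds small fish finds small finds T   [K → finds T]
small small finds small finds small finds small fish finds small finds T ⇒ small small finds small finds small finds small fish finds small finds small   [T → small]

S ⇒ small T K ⇒ small small K K ⇒ small small finds T K ⇒ small small finds small K K ⇒ small small finds small finds T K ⇒ small small finds small finds small K K ⇒ small small finds small finds small finds T K ⇒ small small finds small finds small finds small K K ⇒ small small finds small finds small finds small fish K ⇒ small small finds small finds small finds small fish finds T ⇒ small small finds small finds small finds small fish finds small K ⇒ small small finds small finds small finds small fish finds small finds T ⇒ small small finds small finds small finds small fish finds small finds small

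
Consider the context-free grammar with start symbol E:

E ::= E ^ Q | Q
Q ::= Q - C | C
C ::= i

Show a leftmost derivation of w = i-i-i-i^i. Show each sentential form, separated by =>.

E=>E^Q=>Q^Q=>Q-C^Q=>Q-C-C^Q=>Q-C-C-C^Q=>C-C-C-C^Q=>i-C-C-C^Q=>i-i-C-C^Q=>i-i-i-C^Q=>i-i-i-i^Q=>i-i-i-i^C=>i-i-i-i^i

E => E^Q   [E ::= E ^ Q]
E^Q => Q^Q   [E ::= Q]
Q^Q => Q-C^Q   [Q ::= Q - C]
Q-C^Q => Q-C-C^Q   [Q ::= Q - C]
Q-C-C^Q => Q-C-C-C^Q   [Q ::= Q - C]
Q-C-C-C^Q => C-C-C-C^Q   [Q ::= C]
C-C-C-C^Q => i-C-C-C^Q   [C ::= i]
i-C-C-C^Q => i-i-C-C^Q   [C ::= i]
i-i-C-C^Q => i-i-i-C^Q   [C ::= i]
i-i-i-C^Q => i-i-i-i^Q   [C ::= i]
i-i-i-i^Q => i-i-i-i^C   [Q ::= C]
i-i-i-i^C => i-i-i-i^i   [C ::= i]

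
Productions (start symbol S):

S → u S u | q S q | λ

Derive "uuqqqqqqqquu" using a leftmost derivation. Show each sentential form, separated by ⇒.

S⇒uSu⇒uuSuu⇒uuqSquu⇒uuqqSqquu⇒uuqqqSqqquu⇒uuqqqqSqqqquu⇒uuqqqqqqqquu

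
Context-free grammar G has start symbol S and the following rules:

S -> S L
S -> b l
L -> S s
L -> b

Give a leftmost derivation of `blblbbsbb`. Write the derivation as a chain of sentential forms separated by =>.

S => SL => SLL => SLLL => blLLL => blSsLL => blSLsLL => blSLLsLL => blblLLsLL => blblbLsLL => blblbbsLL => blblbbsbL => blblbbsbb

S => SL   [S -> S L]
SL => SLL   [S -> S L]
SLL => SLLL   [S -> S L]
SLLL => blLLL   [S -> b l]
blLLL => blSsLL   [L -> S s]
blSsLL => blSLsLL   [S -> S L]
blSLsLL => blSLLsLL   [S -> S L]
blSLLsLL => blblLLsLL   [S -> b l]
blblLLsLL => blblbLsLL   [L -> b]
blblbLsLL => blblbbsLL   [L -> b]
blblbbsLL => blblbbsbL   [L -> b]
blblbbsbL => blblbbsbb   [L -> b]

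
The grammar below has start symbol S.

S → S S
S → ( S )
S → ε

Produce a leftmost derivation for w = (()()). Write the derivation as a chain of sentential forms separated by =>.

S=>(S)=>(SS)=>(SSS)=>((S)SS)=>(()SS)=>(()(S)S)=>(()()S)=>(()())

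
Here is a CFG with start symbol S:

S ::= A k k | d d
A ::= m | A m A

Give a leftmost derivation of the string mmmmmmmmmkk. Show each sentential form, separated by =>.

S=>Akk=>AmAkk=>mmAkk=>mmAmAkk=>mmAmAmAkk=>mmAmAmAmAkk=>mmmmAmAmAkk=>mmmmmmAmAkk=>mmmmmmmmAkk=>mmmmmmmmmkk

S => Akk   [S ::= A k k]
Akk => AmAkk   [A ::= A m A]
AmAkk => mmAkk   [A ::= m]
mmAkk => mmAmAkk   [A ::= A m A]
mmAmAkk => mmAmAmAkk   [A ::= A m A]
mmAmAmAkk => mmAmAmAmAkk   [A ::= A m A]
mmAmAmAmAkk => mmmmAmAmAkk   [A ::= m]
mmmmAmAmAkk => mmmmmmAmAkk   [A ::= m]
mmmmmmAmAkk => mmmmmmmmAkk   [A ::= m]
mmmmmmmmAkk => mmmmmmmmmkk   [A ::= m]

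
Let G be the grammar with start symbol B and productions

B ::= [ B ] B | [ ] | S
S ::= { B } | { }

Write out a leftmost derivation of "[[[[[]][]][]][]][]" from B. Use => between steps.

B => [B]B   [B ::= [ B ] B]
[B]B => [[B]B]B   [B ::= [ B ] B]
[[B]B]B => [[[B]B]B]B   [B ::= [ B ] B]
[[[B]B]B]B => [[[[B]B]B]B]B   [B ::= [ B ] B]
[[[[B]B]B]B]B => [[[[[]]B]B]B]B   [B ::= [ ]]
[[[[[]]B]B]B]B => [[[[[]][]]B]B]B   [B ::= [ ]]
[[[[[]][]]B]B]B => [[[[[]][]][]]B]B   [B ::= [ ]]
[[[[[]][]][]]B]B => [[[[[]][]][]][]]B   [B ::= [ ]]
[[[[[]][]][]][]]B => [[[[[]][]][]][]][]   [B ::= [ ]]

B=>[B]B=>[[B]B]B=>[[[B]B]B]B=>[[[[B]B]B]B]B=>[[[[[]]B]B]B]B=>[[[[[]][]]B]B]B=>[[[[[]][]][]]B]B=>[[[[[]][]][]][]]B=>[[[[[]][]][]][]][]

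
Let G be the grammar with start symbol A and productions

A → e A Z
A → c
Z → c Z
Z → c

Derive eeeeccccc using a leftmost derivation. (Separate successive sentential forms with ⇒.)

A ⇒ eAZ ⇒ eeAZZ ⇒ eeeAZZZ ⇒ eeeeAZZZZ ⇒ eeeecZZZZ ⇒ eeeeccZZZ ⇒ eeeecccZZ ⇒ eeeeccccZ ⇒ eeeeccccc

A ⇒ eAZ   [A → e A Z]
eAZ ⇒ eeAZZ   [A → e A Z]
eeAZZ ⇒ eeeAZZZ   [A → e A Z]
eeeAZZZ ⇒ eeeeAZZZZ   [A → e A Z]
eeeeAZZZZ ⇒ eeeecZZZZ   [A → c]
eeeecZZZZ ⇒ eeeeccZZZ   [Z → c]
eeeeccZZZ ⇒ eeeecccZZ   [Z → c]
eeeecccZZ ⇒ eeeeccccZ   [Z → c]
eeeeccccZ ⇒ eeeeccccc   [Z → c]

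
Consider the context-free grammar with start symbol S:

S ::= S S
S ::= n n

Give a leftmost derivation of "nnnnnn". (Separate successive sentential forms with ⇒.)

S ⇒ SS   [S ::= S S]
SS ⇒ SSS   [S ::= S S]
SSS ⇒ nnSS   [S ::= n n]
nnSS ⇒ nnnnS   [S ::= n n]
nnnnS ⇒ nnnnnn   [S ::= n n]

S⇒SS⇒SSS⇒nnSS⇒nnnnS⇒nnnnnn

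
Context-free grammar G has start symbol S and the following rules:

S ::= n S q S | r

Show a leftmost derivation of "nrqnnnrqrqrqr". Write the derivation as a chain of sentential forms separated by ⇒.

S ⇒ nSqS   [S ::= n S q S]
nSqS ⇒ nrqS   [S ::= r]
nrqS ⇒ nrqnSqS   [S ::= n S q S]
nrqnSqS ⇒ nrqnnSqSqS   [S ::= n S q S]
nrqnnSqSqS ⇒ nrqnnnSqSqSqS   [S ::= n S q S]
nrqnnnSqSqSqS ⇒ nrqnnnrqSqSqS   [S ::= r]
nrqnnnrqSqSqS ⇒ nrqnnnrqrqSqS   [S ::= r]
nrqnnnrqrqSqS ⇒ nrqnnnrqrqrqS   [S ::= r]
nrqnnnrqrqrqS ⇒ nrqnnnrqrqrqr   [S ::= r]

S⇒nSqS⇒nrqS⇒nrqnSqS⇒nrqnnSqSqS⇒nrqnnnSqSqSqS⇒nrqnnnrqSqSqS⇒nrqnnnrqrqSqS⇒nrqnnnrqrqrqS⇒nrqnnnrqrqrqr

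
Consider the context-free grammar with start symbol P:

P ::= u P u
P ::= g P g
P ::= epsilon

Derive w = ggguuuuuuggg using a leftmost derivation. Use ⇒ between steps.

P⇒gPg⇒ggPgg⇒gggPggg⇒ggguPuggg⇒ggguuPuuggg⇒ggguuuPuuuggg⇒ggguuuuuuggg

P ⇒ gPg   [P ::= g P g]
gPg ⇒ ggPgg   [P ::= g P g]
ggPgg ⇒ gggPggg   [P ::= g P g]
gggPggg ⇒ ggguPuggg   [P ::= u P u]
ggguPuggg ⇒ ggguuPuuggg   [P ::= u P u]
ggguuPuuggg ⇒ ggguuuPuuuggg   [P ::= u P u]
ggguuuPuuuggg ⇒ ggguuuuuuggg   [P ::= epsilon]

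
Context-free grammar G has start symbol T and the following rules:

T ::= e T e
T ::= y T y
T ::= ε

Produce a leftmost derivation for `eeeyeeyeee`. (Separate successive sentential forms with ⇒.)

T ⇒ eTe ⇒ eeTee ⇒ eeeTeee ⇒ eeeyTyeee ⇒ eeeyeTeyeee ⇒ eeeyeeyeee

T ⇒ eTe   [T ::= e T e]
eTe ⇒ eeTee   [T ::= e T e]
eeTee ⇒ eeeTeee   [T ::= e T e]
eeeTeee ⇒ eeeyTyeee   [T ::= y T y]
eeeyTyeee ⇒ eeeyeTeyeee   [T ::= e T e]
eeeyeTeyeee ⇒ eeeyeeyeee   [T ::= ε]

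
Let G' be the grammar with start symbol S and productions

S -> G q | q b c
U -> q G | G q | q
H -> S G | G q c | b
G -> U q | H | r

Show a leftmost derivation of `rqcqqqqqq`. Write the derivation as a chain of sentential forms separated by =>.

S=>Gq=>Uqq=>Gqqq=>Hqqq=>SGqqq=>GqGqqq=>HqGqqq=>GqcqGqqq=>rqcqGqqq=>rqcqUqqqq=>rqcqqqqqq

S => Gq   [S -> G q]
Gq => Uqq   [G -> U q]
Uqq => Gqqq   [U -> G q]
Gqqq => Hqqq   [G -> H]
Hqqq => SGqqq   [H -> S G]
SGqqq => GqGqqq   [S -> G q]
GqGqqq => HqGqqq   [G -> H]
HqGqqq => GqcqGqqq   [H -> G q c]
GqcqGqqq => rqcqGqqq   [G -> r]
rqcqGqqq => rqcqUqqqq   [G -> U q]
rqcqUqqqq => rqcqqqqqq   [U -> q]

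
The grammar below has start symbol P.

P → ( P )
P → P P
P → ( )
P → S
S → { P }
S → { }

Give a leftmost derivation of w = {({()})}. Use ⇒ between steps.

P ⇒ S ⇒ {P} ⇒ {(P)} ⇒ {(S)} ⇒ {({P})} ⇒ {({()})}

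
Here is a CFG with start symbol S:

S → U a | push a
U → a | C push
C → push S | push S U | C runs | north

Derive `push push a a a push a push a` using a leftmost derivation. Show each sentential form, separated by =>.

S => U a   [S → U a]
U a => C push a   [U → C push]
C push a => push S push a   [C → push S]
push S push a => push U a push a   [S → U a]
push U a push a => push C push a push a   [U → C push]
push C push a push a => push push S U push a push a   [C → push S U]
push push S U push a push a => push push U a U push a push a   [S → U a]
push push U a U push a push a => push push a a U push a push a   [U → a]
push push a a U push a push a => push push a a a push a push a   [U → a]

S => U a => C push a => push S push a => push U a push a => push C push a push a => push push S U push a push a => push push U a U push a push a => push push a a U push a push a => push push a a a push a push a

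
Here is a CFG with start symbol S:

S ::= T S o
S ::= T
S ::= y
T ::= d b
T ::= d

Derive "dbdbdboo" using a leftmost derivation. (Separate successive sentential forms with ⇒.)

S⇒TSo⇒dbSo⇒dbTSoo⇒dbdbSoo⇒dbdbToo⇒dbdbdboo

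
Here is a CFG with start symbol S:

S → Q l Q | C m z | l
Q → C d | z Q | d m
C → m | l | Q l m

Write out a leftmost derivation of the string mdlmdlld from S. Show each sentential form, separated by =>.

S => QlQ   [S → Q l Q]
QlQ => CdlQ   [Q → C d]
CdlQ => QlmdlQ   [C → Q l m]
QlmdlQ => CdlmdlQ   [Q → C d]
CdlmdlQ => mdlmdlQ   [C → m]
mdlmdlQ => mdlmdlCd   [Q → C d]
mdlmdlCd => mdlmdlld   [C → l]

S => QlQ => CdlQ => QlmdlQ => CdlmdlQ => mdlmdlQ => mdlmdlCd => mdlmdlld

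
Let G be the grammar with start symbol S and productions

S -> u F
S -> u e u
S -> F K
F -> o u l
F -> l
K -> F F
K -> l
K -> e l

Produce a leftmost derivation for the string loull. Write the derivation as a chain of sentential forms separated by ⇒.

S ⇒ FK ⇒ lK ⇒ lFF ⇒ loulF ⇒ loull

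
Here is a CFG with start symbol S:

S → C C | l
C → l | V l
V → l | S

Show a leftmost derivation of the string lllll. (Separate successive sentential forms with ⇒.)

S ⇒ CC   [S → C C]
CC ⇒ VlC   [C → V l]
VlC ⇒ SlC   [V → S]
SlC ⇒ CClC   [S → C C]
CClC ⇒ VlClC   [C → V l]
VlClC ⇒ SlClC   [V → S]
SlClC ⇒ llClC   [S → l]
llClC ⇒ llllC   [C → l]
llllC ⇒ lllll   [C → l]

S⇒CC⇒VlC⇒SlC⇒CClC⇒VlClC⇒SlClC⇒llClC⇒llllC⇒lllll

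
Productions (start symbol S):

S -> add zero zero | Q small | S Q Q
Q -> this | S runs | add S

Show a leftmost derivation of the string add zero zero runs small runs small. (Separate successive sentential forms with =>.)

S => Q small   [S -> Q small]
Q small => S runs small   [Q -> S runs]
S runs small => Q small runs small   [S -> Q small]
Q small runs small => S runs small runs small   [Q -> S runs]
S runs small runs small => add zero zero runs small runs small   [S -> add zero zero]

S => Q small => S runs small => Q small runs small => S runs small runs small => add zero zero runs small runs small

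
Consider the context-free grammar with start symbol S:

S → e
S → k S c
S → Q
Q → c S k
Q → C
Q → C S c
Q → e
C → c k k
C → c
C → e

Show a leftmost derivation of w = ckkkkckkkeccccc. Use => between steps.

S=>Q=>CSc=>ckkSc=>ckkkScc=>ckkkkSccc=>ckkkkQccc=>ckkkkCScccc=>ckkkkckkScccc=>ckkkkckkkSccccc=>ckkkkckkkeccccc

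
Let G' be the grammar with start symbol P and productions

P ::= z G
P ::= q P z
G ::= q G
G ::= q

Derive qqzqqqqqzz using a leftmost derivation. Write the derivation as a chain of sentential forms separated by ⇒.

P ⇒ qPz   [P ::= q P z]
qPz ⇒ qqPzz   [P ::= q P z]
qqPzz ⇒ qqzGzz   [P ::= z G]
qqzGzz ⇒ qqzqGzz   [G ::= q G]
qqzqGzz ⇒ qqzqqGzz   [G ::= q G]
qqzqqGzz ⇒ qqzqqqGzz   [G ::= q G]
qqzqqqGzz ⇒ qqzqqqqGzz   [G ::= q G]
qqzqqqqGzz ⇒ qqzqqqqqzz   [G ::= q]

P ⇒ qPz ⇒ qqPzz ⇒ qqzGzz ⇒ qqzqGzz ⇒ qqzqqGzz ⇒ qqzqqqGzz ⇒ qqzqqqqGzz ⇒ qqzqqqqqzz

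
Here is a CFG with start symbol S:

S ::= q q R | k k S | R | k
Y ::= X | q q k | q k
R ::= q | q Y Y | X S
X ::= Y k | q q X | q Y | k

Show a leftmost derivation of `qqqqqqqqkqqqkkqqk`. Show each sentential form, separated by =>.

S=>qqR=>qqXS=>qqqqXS=>qqqqqqXS=>qqqqqqqqXS=>qqqqqqqqkS=>qqqqqqqqkR=>qqqqqqqqkqYY=>qqqqqqqqkqXY=>qqqqqqqqkqYkY=>qqqqqqqqkqqqkkY=>qqqqqqqqkqqqkkqqk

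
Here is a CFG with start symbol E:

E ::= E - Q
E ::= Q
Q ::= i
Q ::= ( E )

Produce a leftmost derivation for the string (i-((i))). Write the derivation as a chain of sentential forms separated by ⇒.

E ⇒ Q   [E ::= Q]
Q ⇒ (E)   [Q ::= ( E )]
(E) ⇒ (E-Q)   [E ::= E - Q]
(E-Q) ⇒ (Q-Q)   [E ::= Q]
(Q-Q) ⇒ (i-Q)   [Q ::= i]
(i-Q) ⇒ (i-(E))   [Q ::= ( E )]
(i-(E)) ⇒ (i-(Q))   [E ::= Q]
(i-(Q)) ⇒ (i-((E)))   [Q ::= ( E )]
(i-((E))) ⇒ (i-((Q)))   [E ::= Q]
(i-((Q))) ⇒ (i-((i)))   [Q ::= i]

E ⇒ Q ⇒ (E) ⇒ (E-Q) ⇒ (Q-Q) ⇒ (i-Q) ⇒ (i-(E)) ⇒ (i-(Q)) ⇒ (i-((E))) ⇒ (i-((Q))) ⇒ (i-((i)))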